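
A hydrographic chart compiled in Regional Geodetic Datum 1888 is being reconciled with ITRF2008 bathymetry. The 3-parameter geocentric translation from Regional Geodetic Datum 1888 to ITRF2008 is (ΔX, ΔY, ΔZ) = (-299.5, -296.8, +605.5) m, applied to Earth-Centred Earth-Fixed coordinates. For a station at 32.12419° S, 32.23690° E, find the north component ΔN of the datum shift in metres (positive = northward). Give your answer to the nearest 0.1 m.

ΔN = 293.9 m

The local north axis is (−sin φ cos λ, −sin φ sin λ, cos φ), giving ΔN = -134.711 − 84.187 + 512.796 = 293.90 m.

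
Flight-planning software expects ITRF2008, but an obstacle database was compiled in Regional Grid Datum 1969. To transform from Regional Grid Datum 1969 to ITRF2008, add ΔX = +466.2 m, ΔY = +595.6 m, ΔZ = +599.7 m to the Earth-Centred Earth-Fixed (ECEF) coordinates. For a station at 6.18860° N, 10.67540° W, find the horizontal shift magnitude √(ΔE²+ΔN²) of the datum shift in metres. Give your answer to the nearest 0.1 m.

The local east axis at (φ, λ) is (−sin λ, cos λ, 0), so ΔE = −sin(-10.67540°)·466.2 + cos(-10.67540°)·595.6 = 671.65 m.
The local north axis is (−sin φ cos λ, −sin φ sin λ, cos φ), giving ΔN = -49.387 + 11.894 + 596.205 = 558.71 m.
Horizontal magnitude = √(ΔE² + ΔN²) = √(671.65² + 558.71²) = 873.66 m.

873.7 m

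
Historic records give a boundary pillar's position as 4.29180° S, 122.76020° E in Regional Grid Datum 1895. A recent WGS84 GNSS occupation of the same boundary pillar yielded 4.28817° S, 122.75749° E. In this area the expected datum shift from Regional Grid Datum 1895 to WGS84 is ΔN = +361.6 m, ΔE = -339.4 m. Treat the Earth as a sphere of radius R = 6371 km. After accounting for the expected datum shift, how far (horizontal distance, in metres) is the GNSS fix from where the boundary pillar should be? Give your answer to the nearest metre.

57 m

Observed coordinate differences: Δφ = +0.00363°, Δλ = -0.00271°.
Converting to metres (1° lat = 111195 m, cos φ = 0.997196): observed ΔN = 403.6 m, observed ΔE = -300.5 m.
Subtracting the expected shift leaves a residual of 403.6 − (361.6) = 42.0 m north and -300.5 − (-339.4) = 38.9 m east.
Residual distance = √(42.0² + 38.9²) = 57.3 m.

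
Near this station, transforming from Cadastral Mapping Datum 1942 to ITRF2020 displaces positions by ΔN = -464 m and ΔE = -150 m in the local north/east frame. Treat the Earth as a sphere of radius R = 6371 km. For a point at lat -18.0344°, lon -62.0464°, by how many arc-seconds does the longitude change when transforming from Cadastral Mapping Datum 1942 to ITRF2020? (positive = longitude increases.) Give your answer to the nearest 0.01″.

Δλ = -5.11″

At latitude -18.0344°, cos φ = 0.950871.
One radian of longitude at latitude φ spans R cos φ, so Δλ = ΔE / (R cos φ) = -150.0 / (6371000 × 0.950871) = -2.4761e-05 rad = -5.107″.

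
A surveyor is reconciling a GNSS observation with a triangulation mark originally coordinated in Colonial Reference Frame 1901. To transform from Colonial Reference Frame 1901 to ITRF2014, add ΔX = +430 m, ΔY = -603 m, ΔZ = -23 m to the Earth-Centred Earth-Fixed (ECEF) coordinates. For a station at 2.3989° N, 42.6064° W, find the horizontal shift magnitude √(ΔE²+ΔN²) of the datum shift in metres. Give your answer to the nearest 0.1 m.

At φ = 2.3989°, λ = -42.6064°: sin φ = 0.041856, cos φ = 0.999124, sin λ = -0.676958, cos λ = 0.736021.
ΔE = −sin λ·ΔX + cos λ·ΔY = −(-0.676958)·(430) + (0.736021)·(-603) = -152.73 m.
ΔN = −sin φ cos λ·ΔX − sin φ sin λ·ΔY + cos φ·ΔZ = −(0.041856)(0.736021)(430) − (0.041856)(-0.676958)(-603) + (0.999124)(-23) = -53.31 m.
Horizontal magnitude = √(ΔE² + ΔN²) = √((-152.73)² + (-53.31)²) = 161.77 m.

161.8 m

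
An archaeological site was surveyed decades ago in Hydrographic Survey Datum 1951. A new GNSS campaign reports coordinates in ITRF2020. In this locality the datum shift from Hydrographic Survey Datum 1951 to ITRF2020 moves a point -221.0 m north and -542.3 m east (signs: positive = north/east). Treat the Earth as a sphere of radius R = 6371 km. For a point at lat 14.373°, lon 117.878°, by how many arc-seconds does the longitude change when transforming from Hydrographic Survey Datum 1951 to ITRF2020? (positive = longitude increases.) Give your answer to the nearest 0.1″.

At latitude 14.373°, cos φ = 0.968700.
One radian of longitude at latitude φ spans R cos φ, so Δλ = ΔE / (R cos φ) = -542.3 / (6371000 × 0.968700) = -8.7870e-05 rad = -18.125″.

Δλ = -18.1″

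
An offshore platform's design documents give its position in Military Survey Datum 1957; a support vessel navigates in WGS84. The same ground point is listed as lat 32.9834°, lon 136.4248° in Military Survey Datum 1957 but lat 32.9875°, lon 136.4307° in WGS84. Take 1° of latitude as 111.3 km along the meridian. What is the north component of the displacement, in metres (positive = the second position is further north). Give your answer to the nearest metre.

ΔN = 456 m

Δφ = 32.9875° − 32.9834° = +0.0041°; Δλ = 136.4307° − 136.4248° = +0.0059°.
ΔN = Δφ × 111300 = 456.3 m; ΔE = Δλ × 111300 × cos(32.9834°) = +0.0059 × 111300 × 0.838828 = 550.8 m.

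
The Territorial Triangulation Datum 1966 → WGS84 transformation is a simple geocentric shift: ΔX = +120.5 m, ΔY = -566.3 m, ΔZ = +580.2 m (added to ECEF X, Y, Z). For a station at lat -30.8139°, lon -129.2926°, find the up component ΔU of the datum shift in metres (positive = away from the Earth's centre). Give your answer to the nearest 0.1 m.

ΔU = 13.7 m

At φ = -30.8139°, λ = -129.2926°: sin φ = -0.512251, cos φ = 0.858836, sin λ = -0.773922, cos λ = -0.633281.
ΔU = cos φ cos λ·ΔX + cos φ sin λ·ΔY + sin φ·ΔZ = (0.858836)(-0.633281)(120.5) + (0.858836)(-0.773922)(-566.3) + (-0.512251)(580.2) = 13.66 m.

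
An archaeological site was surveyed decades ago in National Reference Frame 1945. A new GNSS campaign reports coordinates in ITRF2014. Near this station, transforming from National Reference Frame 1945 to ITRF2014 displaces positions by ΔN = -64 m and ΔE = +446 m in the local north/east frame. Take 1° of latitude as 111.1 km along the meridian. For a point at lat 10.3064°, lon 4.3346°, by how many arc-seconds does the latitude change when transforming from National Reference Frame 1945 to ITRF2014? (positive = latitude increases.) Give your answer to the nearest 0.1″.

Δφ = -2.1″

1° of latitude = 111.1 km, so Δφ = -64.0 / 111100 = -0.0005761° = -2.074″.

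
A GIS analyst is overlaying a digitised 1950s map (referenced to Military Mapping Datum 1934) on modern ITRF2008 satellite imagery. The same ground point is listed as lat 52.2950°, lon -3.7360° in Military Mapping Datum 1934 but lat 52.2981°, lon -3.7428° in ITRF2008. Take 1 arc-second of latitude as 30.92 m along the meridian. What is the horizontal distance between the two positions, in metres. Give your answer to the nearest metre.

Δφ = 52.2981° − 52.2950° = +0.0031°; Δλ = -3.7428° − -3.7360° = -0.0068°.
1° of latitude = 3600 × 30.92 = 111312 m.
ΔN = Δφ × 111312 = 345.1 m; ΔE = Δλ × 111312 × cos(52.2950°) = -0.0068 × 111312 × 0.611596 = -462.9 m.
Distance = √(ΔE² + ΔN²) = √((-462.9)² + 345.1²) = 577.4 m.

577 m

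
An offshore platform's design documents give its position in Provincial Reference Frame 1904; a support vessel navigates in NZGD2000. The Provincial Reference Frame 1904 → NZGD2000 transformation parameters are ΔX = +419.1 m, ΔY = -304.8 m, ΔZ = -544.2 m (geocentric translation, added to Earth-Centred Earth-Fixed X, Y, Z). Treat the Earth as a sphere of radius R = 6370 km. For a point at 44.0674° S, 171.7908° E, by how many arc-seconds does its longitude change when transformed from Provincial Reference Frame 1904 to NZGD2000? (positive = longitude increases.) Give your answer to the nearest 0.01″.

sin φ = -0.695504, cos φ = 0.718522, sin λ = 0.142788, cos λ = -0.989753.
East component: ΔE = −sin λ·ΔX + cos λ·ΔY = −(0.142788)(419.1) + (-0.989753)(-304.8) = 241.83 m.
1° of latitude spans πR/180 = 111177 m; at latitude φ, 1° of longitude spans that × cos φ = 79883.5 m, so Δλ = 241.83 / 79883.5 × 3600 = 10.898″.

Δλ = 10.90″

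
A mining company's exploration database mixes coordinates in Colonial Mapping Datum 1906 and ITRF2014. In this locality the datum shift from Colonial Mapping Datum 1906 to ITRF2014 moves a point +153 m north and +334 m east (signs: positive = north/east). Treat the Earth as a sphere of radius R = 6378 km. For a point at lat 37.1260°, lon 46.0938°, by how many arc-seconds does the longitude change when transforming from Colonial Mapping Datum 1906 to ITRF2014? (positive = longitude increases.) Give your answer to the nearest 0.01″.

Δλ = 13.55″

At latitude 37.1260°, cos φ = 0.797310.
One radian of longitude at latitude φ spans R cos φ, so Δλ = ΔE / (R cos φ) = 334.0 / (6378000 × 0.797310) = 6.5680e-05 rad = 13.548″.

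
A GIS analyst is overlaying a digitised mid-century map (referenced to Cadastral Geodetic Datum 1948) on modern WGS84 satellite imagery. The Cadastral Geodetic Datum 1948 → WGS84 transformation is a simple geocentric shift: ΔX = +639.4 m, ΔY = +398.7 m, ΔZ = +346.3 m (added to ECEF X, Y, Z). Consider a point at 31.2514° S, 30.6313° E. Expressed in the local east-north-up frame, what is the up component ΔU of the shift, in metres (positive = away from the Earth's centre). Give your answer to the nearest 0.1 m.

At φ = -31.2514°, λ = 30.6313°: sin φ = -0.518794, cos φ = 0.854899, sin λ = 0.509512, cos λ = 0.860464.
ΔU = cos φ cos λ·ΔX + cos φ sin λ·ΔY + sin φ·ΔZ = (0.854899)(0.860464)(639.4) + (0.854899)(0.509512)(398.7) + (-0.518794)(346.3) = 464.36 m.

ΔU = 464.4 m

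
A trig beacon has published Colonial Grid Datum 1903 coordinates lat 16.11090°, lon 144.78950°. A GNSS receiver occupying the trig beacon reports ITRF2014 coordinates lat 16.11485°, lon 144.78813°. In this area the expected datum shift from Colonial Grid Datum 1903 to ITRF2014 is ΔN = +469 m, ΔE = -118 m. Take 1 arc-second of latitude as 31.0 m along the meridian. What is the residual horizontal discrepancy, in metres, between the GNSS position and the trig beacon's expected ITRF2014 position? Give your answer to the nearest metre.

Observed coordinate differences: Δφ = +0.00395°, Δλ = -0.00137°.
Converting to metres (1° lat = 111600 m, cos φ = 0.960726): observed ΔN = 440.8 m, observed ΔE = -146.9 m.
Subtracting the expected shift leaves a residual of 440.8 − (469) = -28.2 m north and -146.9 − (-118) = -28.9 m east.
Residual distance = √((-28.2)² + (-28.9)²) = 40.4 m.

40 m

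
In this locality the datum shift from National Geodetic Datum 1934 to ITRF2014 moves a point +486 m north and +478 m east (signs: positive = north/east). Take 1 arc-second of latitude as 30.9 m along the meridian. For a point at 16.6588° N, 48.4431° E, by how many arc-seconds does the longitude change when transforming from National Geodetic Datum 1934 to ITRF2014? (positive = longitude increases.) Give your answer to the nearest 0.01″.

Δλ = 16.15″

At latitude 16.6588°, cos φ = 0.958029.
1″ of longitude at this latitude = 30.90 × cos φ = 29.6031 m, so Δλ = 478.0 / 29.6031 = 16.147″.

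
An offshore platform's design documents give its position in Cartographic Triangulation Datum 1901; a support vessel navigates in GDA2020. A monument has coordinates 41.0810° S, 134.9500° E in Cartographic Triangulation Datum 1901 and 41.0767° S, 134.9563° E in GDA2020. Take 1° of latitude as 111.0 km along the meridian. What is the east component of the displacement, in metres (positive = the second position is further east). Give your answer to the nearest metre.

Δφ = -41.0767° − -41.0810° = +0.0043°; Δλ = 134.9563° − 134.9500° = +0.0063°.
ΔN = Δφ × 111000 = 477.3 m; ΔE = Δλ × 111000 × cos(-41.0810°) = +0.0063 × 111000 × 0.753781 = 527.1 m.

ΔE = 527 m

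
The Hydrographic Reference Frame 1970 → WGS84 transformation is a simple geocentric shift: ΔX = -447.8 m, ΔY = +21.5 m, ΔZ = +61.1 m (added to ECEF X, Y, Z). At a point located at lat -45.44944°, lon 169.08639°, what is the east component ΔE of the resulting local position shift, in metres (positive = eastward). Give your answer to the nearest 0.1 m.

ΔE = 63.7 m

The local east axis at (φ, λ) is (−sin λ, cos λ, 0), so ΔE = −sin(169.08639°)·(-447.8) + cos(169.08639°)·21.5 = 63.67 m.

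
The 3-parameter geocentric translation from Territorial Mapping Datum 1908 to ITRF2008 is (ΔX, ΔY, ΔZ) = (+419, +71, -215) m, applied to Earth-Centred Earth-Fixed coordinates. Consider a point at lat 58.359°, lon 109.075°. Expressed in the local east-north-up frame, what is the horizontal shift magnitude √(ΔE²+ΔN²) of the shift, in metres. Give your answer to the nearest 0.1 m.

422.6 m

The local east axis at (φ, λ) is (−sin λ, cos λ, 0), so ΔE = −sin(109.075°)·419 + cos(109.075°)·71 = -419.20 m.
The local north axis is (−sin φ cos λ, −sin φ sin λ, cos φ), giving ΔN = 116.577 − 57.127 − 112.788 = -53.34 m.
Horizontal magnitude = √(ΔE² + ΔN²) = √((-419.20)² + (-53.34)²) = 422.58 m.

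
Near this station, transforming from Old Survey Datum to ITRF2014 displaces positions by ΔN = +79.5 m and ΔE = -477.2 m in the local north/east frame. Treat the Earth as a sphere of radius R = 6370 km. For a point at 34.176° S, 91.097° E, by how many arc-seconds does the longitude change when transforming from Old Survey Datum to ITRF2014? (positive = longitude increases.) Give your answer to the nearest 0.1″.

At latitude -34.176°, cos φ = 0.827316.
One radian of longitude at latitude φ spans R cos φ, so Δλ = ΔE / (R cos φ) = -477.2 / (6370000 × 0.827316) = -9.0550e-05 rad = -18.677″.

Δλ = -18.7″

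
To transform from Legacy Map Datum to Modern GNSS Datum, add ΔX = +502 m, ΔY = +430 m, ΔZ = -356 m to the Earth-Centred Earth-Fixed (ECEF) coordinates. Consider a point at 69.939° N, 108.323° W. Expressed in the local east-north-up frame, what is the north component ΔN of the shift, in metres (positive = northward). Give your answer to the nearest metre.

At φ = 69.939°, λ = -108.323°: sin φ = 0.939328, cos φ = 0.343020, sin λ = -0.949299, cos λ = -0.314374.
ΔN = −sin φ cos λ·ΔX − sin φ sin λ·ΔY + cos φ·ΔZ = −(0.939328)(-0.314374)(502) − (0.939328)(-0.949299)(430) + (0.343020)(-356) = 409.56 m.

ΔN = 410 m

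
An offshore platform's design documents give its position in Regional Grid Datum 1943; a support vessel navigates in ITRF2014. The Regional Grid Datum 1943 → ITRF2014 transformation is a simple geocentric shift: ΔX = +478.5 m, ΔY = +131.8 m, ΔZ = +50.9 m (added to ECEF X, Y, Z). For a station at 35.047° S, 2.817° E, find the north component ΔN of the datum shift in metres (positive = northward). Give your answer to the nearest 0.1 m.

ΔN = 319.8 m

The local north axis is (−sin φ cos λ, −sin φ sin λ, cos φ), giving ΔN = 274.446 + 3.720 + 41.671 = 319.84 m.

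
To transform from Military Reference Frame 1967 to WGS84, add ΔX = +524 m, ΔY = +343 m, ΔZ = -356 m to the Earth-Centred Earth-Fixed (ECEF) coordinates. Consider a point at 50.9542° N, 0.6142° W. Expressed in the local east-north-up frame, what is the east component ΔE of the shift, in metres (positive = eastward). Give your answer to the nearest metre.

The local east axis at (φ, λ) is (−sin λ, cos λ, 0), so ΔE = −sin(-0.6142°)·524 + cos(-0.6142°)·343 = 348.60 m.

ΔE = 349 m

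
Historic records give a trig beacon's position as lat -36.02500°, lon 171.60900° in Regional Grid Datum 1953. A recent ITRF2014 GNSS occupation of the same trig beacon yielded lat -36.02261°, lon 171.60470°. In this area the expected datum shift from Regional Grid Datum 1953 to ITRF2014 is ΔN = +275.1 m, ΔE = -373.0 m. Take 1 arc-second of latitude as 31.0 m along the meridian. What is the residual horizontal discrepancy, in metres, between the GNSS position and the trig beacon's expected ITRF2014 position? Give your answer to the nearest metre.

17 m

Observed coordinate differences: Δφ = +0.00239°, Δλ = -0.00430°.
Converting to metres (1° lat = 111600 m, cos φ = 0.808760): observed ΔN = 266.7 m, observed ΔE = -388.1 m.
Subtracting the expected shift leaves a residual of 266.7 − (275.1) = -8.4 m north and -388.1 − (-373.0) = -15.1 m east.
Residual distance = √((-8.4)² + (-15.1)²) = 17.3 m.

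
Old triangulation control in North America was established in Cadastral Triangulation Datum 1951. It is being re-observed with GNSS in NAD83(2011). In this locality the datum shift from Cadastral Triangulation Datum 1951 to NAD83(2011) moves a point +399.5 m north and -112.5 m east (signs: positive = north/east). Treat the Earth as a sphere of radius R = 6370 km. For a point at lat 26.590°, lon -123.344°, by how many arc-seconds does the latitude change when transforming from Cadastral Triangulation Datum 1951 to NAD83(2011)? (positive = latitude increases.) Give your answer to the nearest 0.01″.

Δφ = 12.94″

On a sphere of radius R, 1 rad of latitude = R, so Δφ = ΔN / R = 399.5 / 6370000 = 6.2716e-05 rad = 12.936″.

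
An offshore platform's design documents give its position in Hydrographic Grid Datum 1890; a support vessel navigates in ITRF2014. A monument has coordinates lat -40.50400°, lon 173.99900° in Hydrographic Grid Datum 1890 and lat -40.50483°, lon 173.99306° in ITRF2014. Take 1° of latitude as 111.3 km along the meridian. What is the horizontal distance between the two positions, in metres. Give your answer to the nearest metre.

Δφ = -40.50483° − -40.50400° = -0.00083°; Δλ = 173.99306° − 173.99900° = -0.00594°.
ΔN = Δφ × 111300 = -92.4 m; ΔE = Δλ × 111300 × cos(-40.50400°) = -0.00594 × 111300 × 0.760361 = -502.7 m.
Distance = √(ΔE² + ΔN²) = √((-502.7)² + (-92.4)²) = 511.1 m.

511 m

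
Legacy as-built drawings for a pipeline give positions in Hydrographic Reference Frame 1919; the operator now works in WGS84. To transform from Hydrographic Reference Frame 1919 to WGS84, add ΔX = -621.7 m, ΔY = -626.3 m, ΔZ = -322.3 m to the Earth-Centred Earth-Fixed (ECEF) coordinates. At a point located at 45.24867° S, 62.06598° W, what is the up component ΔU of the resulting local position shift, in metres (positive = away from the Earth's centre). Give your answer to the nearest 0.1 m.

ΔU = 413.4 m

At φ = -45.24867°, λ = -62.06598°: sin φ = -0.710169, cos φ = 0.704031, sin λ = -0.883488, cos λ = 0.468454.
ΔU = cos φ cos λ·ΔX + cos φ sin λ·ΔY + sin φ·ΔZ = (0.704031)(0.468454)(-621.7) + (0.704031)(-0.883488)(-626.3) + (-0.710169)(-322.3) = 413.41 m.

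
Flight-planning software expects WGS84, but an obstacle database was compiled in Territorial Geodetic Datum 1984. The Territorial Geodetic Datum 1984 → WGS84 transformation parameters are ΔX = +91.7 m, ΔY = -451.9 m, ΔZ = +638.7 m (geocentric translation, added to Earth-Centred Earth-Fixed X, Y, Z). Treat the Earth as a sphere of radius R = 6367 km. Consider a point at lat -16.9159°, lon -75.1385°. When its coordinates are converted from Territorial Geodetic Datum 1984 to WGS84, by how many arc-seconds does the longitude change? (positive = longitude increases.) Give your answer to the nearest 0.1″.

Δλ = -0.9″

sin φ = -0.290968, cos φ = 0.956733, sin λ = -0.966549, cos λ = 0.256483.
East component: ΔE = −sin λ·ΔX + cos λ·ΔY = −(-0.966549)(91.7) + (0.256483)(-451.9) = -27.27 m.
1° of latitude spans πR/180 = 111125 m; at latitude φ, 1° of longitude spans that × cos φ = 106317.0 m, so Δλ = -27.27 / 106317.0 × 3600 = -0.923″.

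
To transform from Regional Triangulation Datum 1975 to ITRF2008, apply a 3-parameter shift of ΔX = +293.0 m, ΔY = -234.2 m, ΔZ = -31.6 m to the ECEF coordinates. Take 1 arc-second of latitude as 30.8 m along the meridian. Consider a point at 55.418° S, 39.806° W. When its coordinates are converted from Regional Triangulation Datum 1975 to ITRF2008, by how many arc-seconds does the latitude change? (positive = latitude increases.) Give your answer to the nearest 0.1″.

Δφ = 9.4″

sin φ = -0.823315, cos φ = 0.567585, sin λ = -0.640190, cos λ = 0.768216.
North component: ΔN = −sin φ cos λ·ΔX − sin φ sin λ·ΔY + cos φ·ΔZ = −(-0.823315)(0.768216)(293.0) − (-0.823315)(-0.640190)(-234.2) + (0.567585)(-31.6) = 290.82 m.
1° of latitude spans 3600 × 30.80 = 110880 m, so Δφ = 290.82 / 110880 × 3600 = 9.442″.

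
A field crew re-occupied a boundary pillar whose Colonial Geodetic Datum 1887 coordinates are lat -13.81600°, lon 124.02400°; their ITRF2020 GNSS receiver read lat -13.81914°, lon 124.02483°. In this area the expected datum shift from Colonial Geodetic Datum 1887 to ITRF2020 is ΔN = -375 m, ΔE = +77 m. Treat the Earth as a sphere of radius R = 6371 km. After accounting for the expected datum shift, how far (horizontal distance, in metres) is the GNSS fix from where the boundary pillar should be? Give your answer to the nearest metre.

Observed coordinate differences: Δφ = -0.00314°, Δλ = +0.00083°.
Converting to metres (1° lat = 111195 m, cos φ = 0.971068): observed ΔN = -349.2 m, observed ΔE = 89.6 m.
Subtracting the expected shift leaves a residual of -349.2 − (-375) = 25.8 m north and 89.6 − (77) = 12.6 m east.
Residual distance = √(25.8² + 12.6²) = 28.8 m.

29 m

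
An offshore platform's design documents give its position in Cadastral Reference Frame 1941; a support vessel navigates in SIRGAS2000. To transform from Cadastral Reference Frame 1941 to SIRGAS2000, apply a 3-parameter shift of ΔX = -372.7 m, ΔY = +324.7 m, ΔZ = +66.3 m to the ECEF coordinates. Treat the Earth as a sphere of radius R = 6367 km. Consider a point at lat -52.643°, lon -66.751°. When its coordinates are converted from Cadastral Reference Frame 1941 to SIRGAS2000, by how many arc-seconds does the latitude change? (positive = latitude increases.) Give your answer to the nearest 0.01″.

sin φ = -0.794870, cos φ = 0.606779, sin λ = -0.918798, cos λ = 0.394728.
North component: ΔN = −sin φ cos λ·ΔX − sin φ sin λ·ΔY + cos φ·ΔZ = −(-0.794870)(0.394728)(-372.7) − (-0.794870)(-0.918798)(324.7) + (0.606779)(66.3) = -313.84 m.
1° of latitude spans πR/180 = 111125 m, so Δφ = -313.84 / 111125 × 3600 = -10.167″.

Δφ = -10.17″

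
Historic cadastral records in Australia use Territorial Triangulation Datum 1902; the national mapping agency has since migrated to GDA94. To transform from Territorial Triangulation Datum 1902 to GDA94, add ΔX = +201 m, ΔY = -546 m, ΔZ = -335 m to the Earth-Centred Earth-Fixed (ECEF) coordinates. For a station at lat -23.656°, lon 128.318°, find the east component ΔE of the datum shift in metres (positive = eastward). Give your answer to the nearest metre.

ΔE = 181 m

At φ = -23.656°, λ = 128.318°: sin φ = -0.401244, cos φ = 0.915971, sin λ = 0.784582, cos λ = -0.620026.
ΔE = −sin λ·ΔX + cos λ·ΔY = −(0.784582)·(201) + (-0.620026)·(-546) = 180.83 m.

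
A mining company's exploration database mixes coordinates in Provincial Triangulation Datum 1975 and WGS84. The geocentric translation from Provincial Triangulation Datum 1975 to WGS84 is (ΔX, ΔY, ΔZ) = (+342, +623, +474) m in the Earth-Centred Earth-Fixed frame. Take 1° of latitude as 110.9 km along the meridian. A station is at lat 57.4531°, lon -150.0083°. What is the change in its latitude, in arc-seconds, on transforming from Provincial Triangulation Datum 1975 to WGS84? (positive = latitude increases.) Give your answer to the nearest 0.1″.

Δφ = 24.9″

sin φ = 0.842951, cos φ = 0.537990, sin λ = -0.499875, cos λ = -0.866098.
North component: ΔN = −sin φ cos λ·ΔX − sin φ sin λ·ΔY + cos φ·ΔZ = −(0.842951)(-0.866098)(342) − (0.842951)(-0.499875)(623) + (0.537990)(474) = 767.21 m.
1° of latitude spans 110900 m, so Δφ = 767.21 / 110900 × 3600 = 24.905″.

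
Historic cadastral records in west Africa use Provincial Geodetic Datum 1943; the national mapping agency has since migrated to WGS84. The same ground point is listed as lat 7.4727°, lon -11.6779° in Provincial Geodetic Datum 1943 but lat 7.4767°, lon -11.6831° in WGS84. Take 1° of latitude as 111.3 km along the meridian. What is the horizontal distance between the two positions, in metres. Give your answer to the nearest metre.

Δφ = 7.4767° − 7.4727° = +0.0040°; Δλ = -11.6831° − -11.6779° = -0.0052°.
ΔN = Δφ × 111300 = 445.2 m; ΔE = Δλ × 111300 × cos(7.4727°) = -0.0052 × 111300 × 0.991507 = -573.8 m.
Distance = √(ΔE² + ΔN²) = √((-573.8)² + 445.2²) = 726.3 m.

726 m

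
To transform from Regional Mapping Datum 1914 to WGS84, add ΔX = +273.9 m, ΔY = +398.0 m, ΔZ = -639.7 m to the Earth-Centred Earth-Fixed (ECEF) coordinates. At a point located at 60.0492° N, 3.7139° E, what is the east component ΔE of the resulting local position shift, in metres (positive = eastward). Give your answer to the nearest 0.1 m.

At φ = 60.0492°, λ = 3.7139°: sin φ = 0.866454, cos φ = 0.499256, sin λ = 0.064774, cos λ = 0.997900.
ΔE = −sin λ·ΔX + cos λ·ΔY = −(0.064774)·(273.9) + (0.997900)·(398.0) = 379.42 m.

ΔE = 379.4 m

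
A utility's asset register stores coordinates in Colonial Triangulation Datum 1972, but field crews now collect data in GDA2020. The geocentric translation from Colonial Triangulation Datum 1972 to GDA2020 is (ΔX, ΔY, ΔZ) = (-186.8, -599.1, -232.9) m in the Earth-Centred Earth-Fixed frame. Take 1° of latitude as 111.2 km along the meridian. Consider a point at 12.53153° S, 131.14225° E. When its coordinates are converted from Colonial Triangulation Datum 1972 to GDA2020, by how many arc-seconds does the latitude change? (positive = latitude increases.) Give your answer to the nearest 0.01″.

sin φ = -0.216977, cos φ = 0.976177, sin λ = 0.753078, cos λ = -0.657931.
North component: ΔN = −sin φ cos λ·ΔX − sin φ sin λ·ΔY + cos φ·ΔZ = −(-0.216977)(-0.657931)(-186.8) − (-0.216977)(0.753078)(-599.1) + (0.976177)(-232.9) = -298.58 m.
1° of latitude spans 111200 m, so Δφ = -298.58 / 111200 × 3600 = -9.666″.

Δφ = -9.67″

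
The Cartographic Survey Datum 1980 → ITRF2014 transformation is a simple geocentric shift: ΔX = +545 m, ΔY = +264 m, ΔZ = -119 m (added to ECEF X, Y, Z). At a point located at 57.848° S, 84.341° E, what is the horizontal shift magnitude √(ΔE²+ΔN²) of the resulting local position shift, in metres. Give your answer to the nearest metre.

At φ = -57.848°, λ = 84.341°: sin φ = -0.846639, cos φ = 0.532167, sin λ = 0.995126, cos λ = 0.098608.
ΔE = −sin λ·ΔX + cos λ·ΔY = −(0.995126)·(545) + (0.098608)·(264) = -516.31 m.
ΔN = −sin φ cos λ·ΔX − sin φ sin λ·ΔY + cos φ·ΔZ = −(-0.846639)(0.098608)(545) − (-0.846639)(0.995126)(264) + (0.532167)(-119) = 204.59 m.
Horizontal magnitude = √(ΔE² + ΔN²) = √((-516.31)² + 204.59²) = 555.37 m.

555 m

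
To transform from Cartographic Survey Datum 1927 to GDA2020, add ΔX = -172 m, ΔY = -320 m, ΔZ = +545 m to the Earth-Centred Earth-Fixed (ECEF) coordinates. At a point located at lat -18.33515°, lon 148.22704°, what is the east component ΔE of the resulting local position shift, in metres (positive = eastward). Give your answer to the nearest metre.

ΔE = 363 m

The local east axis at (φ, λ) is (−sin λ, cos λ, 0), so ΔE = −sin(148.22704°)·(-172) + cos(148.22704°)·(-320) = 362.61 m.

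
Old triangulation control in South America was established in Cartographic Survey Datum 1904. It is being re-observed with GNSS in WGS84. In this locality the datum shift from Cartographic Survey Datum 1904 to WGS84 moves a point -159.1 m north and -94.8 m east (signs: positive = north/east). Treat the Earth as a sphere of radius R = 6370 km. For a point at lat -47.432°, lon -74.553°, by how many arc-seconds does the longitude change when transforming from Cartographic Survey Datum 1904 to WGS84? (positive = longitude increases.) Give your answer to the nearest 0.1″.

At latitude -47.432°, cos φ = 0.676465.
One radian of longitude at latitude φ spans R cos φ, so Δλ = ΔE / (R cos φ) = -94.8 / (6370000 × 0.676465) = -2.2000e-05 rad = -4.538″.

Δλ = -4.5″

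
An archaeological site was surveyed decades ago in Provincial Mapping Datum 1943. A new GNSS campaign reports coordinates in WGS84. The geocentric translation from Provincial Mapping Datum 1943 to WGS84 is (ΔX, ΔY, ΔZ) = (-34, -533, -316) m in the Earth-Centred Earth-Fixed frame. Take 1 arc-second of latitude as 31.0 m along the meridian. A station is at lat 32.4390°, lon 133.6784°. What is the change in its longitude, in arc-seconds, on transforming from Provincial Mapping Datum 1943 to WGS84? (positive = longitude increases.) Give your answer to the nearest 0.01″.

Δλ = 15.01″

sin φ = 0.536401, cos φ = 0.843963, sin λ = 0.723228, cos λ = -0.690610.
East component: ΔE = −sin λ·ΔX + cos λ·ΔY = −(0.723228)(-34) + (-0.690610)(-533) = 392.68 m.
1° of latitude spans 3600 × 31.00 = 111600 m; at latitude φ, 1° of longitude spans that × cos φ = 94186.3 m, so Δλ = 392.68 / 94186.3 × 3600 = 15.009″.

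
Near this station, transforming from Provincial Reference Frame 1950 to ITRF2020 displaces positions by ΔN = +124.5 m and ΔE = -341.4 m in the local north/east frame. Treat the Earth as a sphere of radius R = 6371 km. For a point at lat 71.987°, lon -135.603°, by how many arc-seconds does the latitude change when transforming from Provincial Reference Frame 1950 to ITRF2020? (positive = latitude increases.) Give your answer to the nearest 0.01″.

Δφ = 4.03″

On a sphere of radius R, 1 rad of latitude = R, so Δφ = ΔN / R = 124.5 / 6371000 = 1.9542e-05 rad = 4.031″.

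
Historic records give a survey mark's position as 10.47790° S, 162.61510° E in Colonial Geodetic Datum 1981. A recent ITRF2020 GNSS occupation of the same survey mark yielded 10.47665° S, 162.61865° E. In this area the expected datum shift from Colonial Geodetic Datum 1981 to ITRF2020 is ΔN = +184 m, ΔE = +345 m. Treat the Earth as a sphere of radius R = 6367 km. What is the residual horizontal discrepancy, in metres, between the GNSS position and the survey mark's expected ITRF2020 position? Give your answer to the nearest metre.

Observed coordinate differences: Δφ = +0.00125°, Δλ = +0.00355°.
Converting to metres (1° lat = 111125 m, cos φ = 0.983325): observed ΔN = 138.9 m, observed ΔE = 387.9 m.
Subtracting the expected shift leaves a residual of 138.9 − (184) = -45.1 m north and 387.9 − (345) = 42.9 m east.
Residual distance = √((-45.1)² + 42.9²) = 62.3 m.

62 m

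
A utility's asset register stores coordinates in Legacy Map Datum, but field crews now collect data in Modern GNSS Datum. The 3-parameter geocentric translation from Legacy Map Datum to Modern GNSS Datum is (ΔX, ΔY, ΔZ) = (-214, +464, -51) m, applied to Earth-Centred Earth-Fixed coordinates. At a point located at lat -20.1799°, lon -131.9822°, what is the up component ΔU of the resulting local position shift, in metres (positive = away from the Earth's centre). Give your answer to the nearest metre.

ΔU = -172 m

At φ = -20.1799°, λ = -131.9822°: sin φ = -0.344969, cos φ = 0.938614, sin λ = -0.743353, cos λ = -0.668900.
ΔU = cos φ cos λ·ΔX + cos φ sin λ·ΔY + sin φ·ΔZ = (0.938614)(-0.668900)(-214) + (0.938614)(-0.743353)(464) + (-0.344969)(-51) = -171.79 m.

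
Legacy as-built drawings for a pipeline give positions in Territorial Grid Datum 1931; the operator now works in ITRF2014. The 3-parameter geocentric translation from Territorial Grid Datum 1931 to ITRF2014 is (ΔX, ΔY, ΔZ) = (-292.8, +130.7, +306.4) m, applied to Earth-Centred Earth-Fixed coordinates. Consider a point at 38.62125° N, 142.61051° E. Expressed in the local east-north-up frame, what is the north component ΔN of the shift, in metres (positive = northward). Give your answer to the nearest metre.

At φ = 38.62125°, λ = 142.61051°: sin φ = 0.624169, cos φ = 0.781289, sin λ = 0.607230, cos λ = -0.794526.
ΔN = −sin φ cos λ·ΔX − sin φ sin λ·ΔY + cos φ·ΔZ = −(0.624169)(-0.794526)(-292.8) − (0.624169)(0.607230)(130.7) + (0.781289)(306.4) = 44.64 m.

ΔN = 45 m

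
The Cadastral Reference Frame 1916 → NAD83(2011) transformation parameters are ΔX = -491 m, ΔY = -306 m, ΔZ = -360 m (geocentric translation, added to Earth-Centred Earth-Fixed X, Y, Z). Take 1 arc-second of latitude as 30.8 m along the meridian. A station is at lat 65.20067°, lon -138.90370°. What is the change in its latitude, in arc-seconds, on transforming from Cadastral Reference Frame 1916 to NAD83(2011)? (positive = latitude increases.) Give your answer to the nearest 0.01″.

Δφ = -21.74″

sin φ = 0.907782, cos φ = 0.419441, sin λ = -0.657327, cos λ = -0.753606.
North component: ΔN = −sin φ cos λ·ΔX − sin φ sin λ·ΔY + cos φ·ΔZ = −(0.907782)(-0.753606)(-491) − (0.907782)(-0.657327)(-306) + (0.419441)(-360) = -669.49 m.
1° of latitude spans 3600 × 30.80 = 110880 m, so Δφ = -669.49 / 110880 × 3600 = -21.737″.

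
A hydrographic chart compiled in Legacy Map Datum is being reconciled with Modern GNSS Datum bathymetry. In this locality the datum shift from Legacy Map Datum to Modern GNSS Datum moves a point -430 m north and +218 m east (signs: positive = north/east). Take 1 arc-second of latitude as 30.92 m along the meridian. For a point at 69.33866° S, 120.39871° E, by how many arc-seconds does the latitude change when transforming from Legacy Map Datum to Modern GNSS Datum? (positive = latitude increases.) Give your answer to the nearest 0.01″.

1″ of latitude = 30.92 m, so Δφ = -430.0 / 30.92 = -13.907″.

Δφ = -13.91″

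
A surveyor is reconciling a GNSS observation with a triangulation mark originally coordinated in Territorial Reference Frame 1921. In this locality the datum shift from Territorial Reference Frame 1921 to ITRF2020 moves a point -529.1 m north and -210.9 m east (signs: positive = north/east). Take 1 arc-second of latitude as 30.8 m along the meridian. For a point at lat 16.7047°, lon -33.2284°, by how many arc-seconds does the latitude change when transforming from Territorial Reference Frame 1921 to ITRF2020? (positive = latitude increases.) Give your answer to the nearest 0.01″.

1″ of latitude = 30.80 m, so Δφ = -529.1 / 30.80 = -17.179″.

Δφ = -17.18″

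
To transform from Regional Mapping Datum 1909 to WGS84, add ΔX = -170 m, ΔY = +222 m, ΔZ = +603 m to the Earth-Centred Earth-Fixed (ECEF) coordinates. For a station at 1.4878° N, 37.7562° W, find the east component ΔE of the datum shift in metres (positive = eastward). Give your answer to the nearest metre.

ΔE = 71 m

At φ = 1.4878°, λ = -37.7562°: sin φ = 0.025964, cos φ = 0.999663, sin λ = -0.612303, cos λ = 0.790623.
ΔE = −sin λ·ΔX + cos λ·ΔY = −(-0.612303)·(-170) + (0.790623)·(222) = 71.43 m.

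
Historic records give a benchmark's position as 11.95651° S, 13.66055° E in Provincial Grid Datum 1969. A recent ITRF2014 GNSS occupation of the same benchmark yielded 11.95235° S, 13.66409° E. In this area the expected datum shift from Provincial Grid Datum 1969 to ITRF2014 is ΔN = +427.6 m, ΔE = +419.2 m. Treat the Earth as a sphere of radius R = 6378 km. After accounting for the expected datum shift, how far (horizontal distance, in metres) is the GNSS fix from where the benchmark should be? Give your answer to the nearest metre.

Observed coordinate differences: Δφ = +0.00416°, Δλ = +0.00354°.
Converting to metres (1° lat = 111317 m, cos φ = 0.978305): observed ΔN = 463.1 m, observed ΔE = 385.5 m.
Subtracting the expected shift leaves a residual of 463.1 − (427.6) = 35.5 m north and 385.5 − (419.2) = -33.7 m east.
Residual distance = √(35.5² + (-33.7)²) = 48.9 m.

49 m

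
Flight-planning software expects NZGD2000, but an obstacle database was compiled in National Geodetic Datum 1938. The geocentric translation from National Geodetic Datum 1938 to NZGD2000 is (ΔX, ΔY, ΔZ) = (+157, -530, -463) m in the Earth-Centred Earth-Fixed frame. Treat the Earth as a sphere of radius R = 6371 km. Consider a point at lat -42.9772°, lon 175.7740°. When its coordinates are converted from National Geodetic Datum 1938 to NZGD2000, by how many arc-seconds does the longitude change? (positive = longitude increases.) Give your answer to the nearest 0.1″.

Δλ = 22.9″

sin φ = -0.681707, cos φ = 0.731625, sin λ = 0.073691, cos λ = -0.997281.
East component: ΔE = −sin λ·ΔX + cos λ·ΔY = −(0.073691)(157) + (-0.997281)(-530) = 516.99 m.
1° of latitude spans πR/180 = 111195 m; at latitude φ, 1° of longitude spans that × cos φ = 81353.0 m, so Δλ = 516.99 / 81353.0 × 3600 = 22.878″.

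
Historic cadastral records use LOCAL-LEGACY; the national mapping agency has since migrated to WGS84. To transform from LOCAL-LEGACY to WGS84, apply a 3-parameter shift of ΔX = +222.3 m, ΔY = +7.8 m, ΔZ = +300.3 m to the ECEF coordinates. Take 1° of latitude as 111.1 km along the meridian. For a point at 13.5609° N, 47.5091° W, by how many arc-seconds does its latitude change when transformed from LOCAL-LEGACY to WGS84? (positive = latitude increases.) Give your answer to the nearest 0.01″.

sin φ = 0.234479, cos φ = 0.972121, sin λ = -0.737385, cos λ = 0.675473.
North component: ΔN = −sin φ cos λ·ΔX − sin φ sin λ·ΔY + cos φ·ΔZ = −(0.234479)(0.675473)(222.3) − (0.234479)(-0.737385)(7.8) + (0.972121)(300.3) = 258.07 m.
1° of latitude spans 111100 m, so Δφ = 258.07 / 111100 × 3600 = 8.362″.

Δφ = 8.36″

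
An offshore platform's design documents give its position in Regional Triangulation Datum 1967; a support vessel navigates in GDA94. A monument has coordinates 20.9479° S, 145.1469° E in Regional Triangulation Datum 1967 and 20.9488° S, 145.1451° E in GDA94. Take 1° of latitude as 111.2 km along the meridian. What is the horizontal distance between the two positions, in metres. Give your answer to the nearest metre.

212 m

Δφ = -20.9488° − -20.9479° = -0.0009°; Δλ = 145.1451° − 145.1469° = -0.0018°.
ΔN = Δφ × 111200 = -100.1 m; ΔE = Δλ × 111200 × cos(-20.9479°) = -0.0018 × 111200 × 0.933906 = -186.9 m.
Distance = √(ΔE² + ΔN²) = √((-186.9)² + (-100.1)²) = 212.0 m.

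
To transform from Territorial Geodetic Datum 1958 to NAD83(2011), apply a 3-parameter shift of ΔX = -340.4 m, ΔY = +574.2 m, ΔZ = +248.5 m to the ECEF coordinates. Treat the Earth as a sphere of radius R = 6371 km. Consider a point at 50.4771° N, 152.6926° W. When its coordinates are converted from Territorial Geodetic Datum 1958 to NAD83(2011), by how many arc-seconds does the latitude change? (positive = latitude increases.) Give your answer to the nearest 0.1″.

sin φ = 0.771370, cos φ = 0.636387, sin λ = -0.458764, cos λ = -0.888558.
North component: ΔN = −sin φ cos λ·ΔX − sin φ sin λ·ΔY + cos φ·ΔZ = −(0.771370)(-0.888558)(-340.4) − (0.771370)(-0.458764)(574.2) + (0.636387)(248.5) = 128.03 m.
1° of latitude spans πR/180 = 111195 m, so Δφ = 128.03 / 111195 × 3600 = 4.145″.

Δφ = 4.1″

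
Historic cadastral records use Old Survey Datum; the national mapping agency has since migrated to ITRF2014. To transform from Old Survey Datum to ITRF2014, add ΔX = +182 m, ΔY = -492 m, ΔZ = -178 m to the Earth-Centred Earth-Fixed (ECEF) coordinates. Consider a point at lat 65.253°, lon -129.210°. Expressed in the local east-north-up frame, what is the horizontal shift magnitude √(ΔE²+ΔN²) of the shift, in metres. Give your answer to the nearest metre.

At φ = 65.253°, λ = -129.210°: sin φ = 0.908165, cos φ = 0.418612, sin λ = -0.774834, cos λ = -0.632165.
ΔE = −sin λ·ΔX + cos λ·ΔY = −(-0.774834)·(182) + (-0.632165)·(-492) = 452.04 m.
ΔN = −sin φ cos λ·ΔX − sin φ sin λ·ΔY + cos φ·ΔZ = −(0.908165)(-0.632165)(182) − (0.908165)(-0.774834)(-492) + (0.418612)(-178) = -316.23 m.
Horizontal magnitude = √(ΔE² + ΔN²) = √(452.04² + (-316.23)²) = 551.68 m.

552 m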